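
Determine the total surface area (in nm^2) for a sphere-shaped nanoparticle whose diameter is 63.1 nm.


Radius r = 63.1/2 = 31.55 nm
Surface area SA = 4 * pi * r^2
SA = 4 * pi * (31.55)^2
SA = 12508.6 nm^2

12508.6


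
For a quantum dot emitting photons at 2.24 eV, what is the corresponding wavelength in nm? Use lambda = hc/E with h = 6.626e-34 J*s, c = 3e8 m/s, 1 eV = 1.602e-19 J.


Convert energy: E = 2.24 eV = 2.24 * 1.602e-19 = 3.58848e-19 J
lambda = h*c / E = 6.626e-34 * 3e8 / 3.58848e-19
lambda = 5.53939e-07 m = 553.9 nm

553.9


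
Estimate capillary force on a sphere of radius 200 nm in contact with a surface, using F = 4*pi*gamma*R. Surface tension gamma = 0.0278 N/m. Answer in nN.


Convert radius: R = 200 nm = 2e-07 m
F = 4 * pi * gamma * R
F = 4 * pi * 0.0278 * 2e-07
F = 6.9869e-08 N = 69.869 nN

69.869


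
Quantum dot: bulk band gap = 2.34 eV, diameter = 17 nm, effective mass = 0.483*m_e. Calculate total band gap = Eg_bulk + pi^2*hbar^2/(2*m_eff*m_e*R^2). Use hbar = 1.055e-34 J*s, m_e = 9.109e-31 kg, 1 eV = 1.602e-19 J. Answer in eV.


Radius R = 17/2 nm = 8.5e-09 m
Confinement energy dE = pi^2 * hbar^2 / (2 * m_eff * m_e * R^2)
dE = pi^2 * (1.055e-34)^2 / (2 * 0.483 * 9.109e-31 * (8.5e-09)^2) J, divided by 1.602e-19 J/eV
dE = 0.0108 eV
Total band gap = E_g(bulk) + dE = 2.34 + 0.0108 = 2.3508 eV

2.3508


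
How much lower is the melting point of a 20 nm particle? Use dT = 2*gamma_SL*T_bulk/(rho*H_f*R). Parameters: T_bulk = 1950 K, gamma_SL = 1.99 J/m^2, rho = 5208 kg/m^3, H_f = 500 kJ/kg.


Radius R = 20/2 = 10 nm = 1e-08 m
Convert H_f = 500 kJ/kg = 500000 J/kg
dT = 2 * gamma_SL * T_bulk / (rho * H_f * R)
dT = 2 * 1.99 * 1950 / (5208 * 500000 * 1e-08)
dT = 298.0 K

298.0


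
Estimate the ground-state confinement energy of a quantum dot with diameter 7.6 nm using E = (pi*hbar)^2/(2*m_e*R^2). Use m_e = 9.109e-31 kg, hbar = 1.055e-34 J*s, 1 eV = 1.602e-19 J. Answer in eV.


Radius R = 7.6/2 = 3.8 nm = 3.8e-09 m
E = (pi * 1.055e-34)^2 / (2 * 9.109e-31 * (3.8e-09)^2)
E(J) = 4.17577e-21
E = E(J) / 1.602e-19 = 0.0261 eV

0.0261


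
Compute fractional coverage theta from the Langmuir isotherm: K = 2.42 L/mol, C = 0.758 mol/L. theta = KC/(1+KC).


Langmuir isotherm: theta = K*C / (1 + K*C)
K*C = 2.42 * 0.758 = 1.83436
theta = 1.83436 / (1 + 1.83436) = 1.83436 / 2.83436
theta = 0.6472

0.6472


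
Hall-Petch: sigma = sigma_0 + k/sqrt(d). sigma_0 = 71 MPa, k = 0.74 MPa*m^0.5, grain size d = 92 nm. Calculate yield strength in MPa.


d = 92 nm = 9.2e-08 m
sqrt(d) = 0.000303315
Hall-Petch contribution = k / sqrt(d) = 0.74 / 0.000303315 = 2439.7 MPa
sigma = sigma_0 + k/sqrt(d) = 71 + 2439.7 = 2510.7 MPa

2510.7


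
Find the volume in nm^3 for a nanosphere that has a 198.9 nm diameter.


Radius r = 198.9/2 = 99.45 nm
Volume V = (4/3) * pi * r^3
V = (4/3) * pi * (99.45)^3
V = 4120054.6 nm^3

4120054.6


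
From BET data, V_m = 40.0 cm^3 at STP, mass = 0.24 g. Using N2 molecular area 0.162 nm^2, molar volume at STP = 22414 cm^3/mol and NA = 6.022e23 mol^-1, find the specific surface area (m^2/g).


Number of moles in monolayer = V_m / 22414 = 40.0 / 22414 = 0.0017846
Number of molecules = moles * NA = 0.0017846 * 6.022e23
SA = molecules * sigma / mass
SA = (40.0 / 22414) * 6.022e23 * 0.162e-18 / 0.24
SA = 725.4 m^2/g

725.4


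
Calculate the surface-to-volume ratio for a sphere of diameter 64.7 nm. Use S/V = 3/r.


Radius r = 64.7/2 = 32.35 nm
S/V = 3 / r = 3 / 32.35
S/V = 0.0927 nm^-1

0.0927


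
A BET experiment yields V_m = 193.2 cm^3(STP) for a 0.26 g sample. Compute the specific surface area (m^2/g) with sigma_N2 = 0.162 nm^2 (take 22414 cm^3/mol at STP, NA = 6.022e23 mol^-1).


Number of moles in monolayer = V_m / 22414 = 193.2 / 22414 = 0.00861961
Number of molecules = moles * NA = 0.00861961 * 6.022e23
SA = molecules * sigma / mass
SA = (193.2 / 22414) * 6.022e23 * 0.162e-18 / 0.26
SA = 3234.2 m^2/g

3234.2


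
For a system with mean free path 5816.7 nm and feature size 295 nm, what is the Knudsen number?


Knudsen number Kn = lambda / L
Kn = 5816.7 / 295
Kn = 19.7176

19.7176


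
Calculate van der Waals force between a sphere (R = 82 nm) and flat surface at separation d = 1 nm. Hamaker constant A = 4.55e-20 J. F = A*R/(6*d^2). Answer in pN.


Convert to SI: R = 82 nm = 8.2e-08 m, d = 1 nm = 1e-09 m
F = A * R / (6 * d^2)
F = 4.55e-20 * 8.2e-08 / (6 * (1e-09)^2)
F = 6.21833e-10 N = 621.833 pN

621.833


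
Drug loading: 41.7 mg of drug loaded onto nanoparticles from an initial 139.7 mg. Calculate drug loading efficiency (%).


Drug loading efficiency = (drug loaded / drug initial) * 100
DLE = 41.7 / 139.7 * 100
DLE = 0.2985 * 100
DLE = 29.85%

29.85


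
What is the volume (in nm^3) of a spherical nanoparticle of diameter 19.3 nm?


Radius r = 19.3/2 = 9.65 nm
Volume V = (4/3) * pi * r^3
V = (4/3) * pi * (9.65)^3
V = 3764.18 nm^3

3764.18


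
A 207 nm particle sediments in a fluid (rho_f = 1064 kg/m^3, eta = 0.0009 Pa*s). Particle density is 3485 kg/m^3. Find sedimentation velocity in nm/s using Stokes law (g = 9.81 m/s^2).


Radius R = 207/2 nm = 1.035e-07 m
Density difference = 3485 - 1064 = 2421 kg/m^3
v = 2 * R^2 * (rho_p - rho_f) * g / (9 * eta)
v = 2 * (1.035e-07)^2 * 2421 * 9.81 / (9 * 0.0009)
v = 6.28188e-08 m/s = 62.8188 nm/s

62.8188


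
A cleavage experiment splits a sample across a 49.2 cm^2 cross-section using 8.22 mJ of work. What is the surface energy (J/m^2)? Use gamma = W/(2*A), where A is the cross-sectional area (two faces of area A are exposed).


Convert: A = 49.2 cm^2 = 0.00492 m^2, W = 8.22 mJ = 0.00822 J
Cleaving exposes two faces of area A, so total new surface = 2*A and gamma = W / (2*A)
gamma = 0.00822 / (2 * 0.00492)
gamma = 0.835 J/m^2

0.835


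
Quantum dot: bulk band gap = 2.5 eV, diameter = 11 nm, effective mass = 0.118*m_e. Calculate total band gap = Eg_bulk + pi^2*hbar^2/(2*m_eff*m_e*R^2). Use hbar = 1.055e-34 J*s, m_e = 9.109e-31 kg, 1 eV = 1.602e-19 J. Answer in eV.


Radius R = 11/2 nm = 5.5e-09 m
Confinement energy dE = pi^2 * hbar^2 / (2 * m_eff * m_e * R^2)
dE = pi^2 * (1.055e-34)^2 / (2 * 0.118 * 9.109e-31 * (5.5e-09)^2) J, divided by 1.602e-19 J/eV
dE = 0.1054 eV
Total band gap = E_g(bulk) + dE = 2.5 + 0.1054 = 2.6054 eV

2.6054


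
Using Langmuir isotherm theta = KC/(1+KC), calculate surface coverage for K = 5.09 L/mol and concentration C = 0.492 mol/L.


Langmuir isotherm: theta = K*C / (1 + K*C)
K*C = 5.09 * 0.492 = 2.50428
theta = 2.50428 / (1 + 2.50428) = 2.50428 / 3.50428
theta = 0.7146

0.7146


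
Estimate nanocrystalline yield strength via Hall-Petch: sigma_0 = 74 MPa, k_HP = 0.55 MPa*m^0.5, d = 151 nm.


d = 151 nm = 1.51e-07 m
sqrt(d) = 0.0003885872
Hall-Petch contribution = k / sqrt(d) = 0.55 / 0.0003885872 = 1415.4 MPa
sigma = sigma_0 + k/sqrt(d) = 74 + 1415.4 = 1489.4 MPa

1489.4


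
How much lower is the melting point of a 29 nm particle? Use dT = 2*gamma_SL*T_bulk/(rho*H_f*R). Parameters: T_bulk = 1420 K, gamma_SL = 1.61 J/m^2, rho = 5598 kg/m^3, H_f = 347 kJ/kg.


Radius R = 29/2 = 14.5 nm = 1.45e-08 m
Convert H_f = 347 kJ/kg = 347000 J/kg
dT = 2 * gamma_SL * T_bulk / (rho * H_f * R)
dT = 2 * 1.61 * 1420 / (5598 * 347000 * 1.45e-08)
dT = 162.3 K

162.3


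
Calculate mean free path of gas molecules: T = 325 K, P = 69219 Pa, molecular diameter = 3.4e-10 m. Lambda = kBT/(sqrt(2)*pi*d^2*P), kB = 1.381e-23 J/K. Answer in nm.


Mean free path: lambda = kB*T / (sqrt(2) * pi * d^2 * P)
lambda = 1.381e-23 * 325 / (sqrt(2) * pi * (3.4e-10)^2 * 69219)
lambda = 1.26249e-07 m
lambda = 126.25 nm

126.25


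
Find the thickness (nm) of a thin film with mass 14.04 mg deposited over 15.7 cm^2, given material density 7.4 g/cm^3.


Convert: m = 14.04 mg = 1.4040e-05 kg, A = 15.7 cm^2 = 1.5700e-03 m^2, rho = 7.4 g/cm^3 = 7400 kg/m^3
t = m / (A * rho)
t = 1.4040e-05 / (1.5700e-03 * 7400)
t = 1.2085e-06 m = 1208.5 nm

1208.5


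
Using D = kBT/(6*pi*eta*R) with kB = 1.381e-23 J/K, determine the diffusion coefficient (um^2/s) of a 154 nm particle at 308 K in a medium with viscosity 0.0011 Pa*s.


Radius R = 154/2 = 77 nm = 7.7e-08 m
D = kB*T / (6*pi*eta*R)
D = 1.381e-23 * 308 / (6 * pi * 0.0011 * 7.7e-08)
D = 2.66416e-12 m^2/s = 2.664 um^2/s

2.664


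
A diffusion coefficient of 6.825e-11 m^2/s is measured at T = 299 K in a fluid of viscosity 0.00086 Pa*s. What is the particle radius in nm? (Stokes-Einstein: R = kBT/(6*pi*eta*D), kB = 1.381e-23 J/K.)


Stokes-Einstein: R = kB*T / (6*pi*eta*D)
R = 1.381e-23 * 299 / (6 * pi * 0.00086 * 6.825e-11)
R = 3.73218e-09 m = 3.73 nm

3.73


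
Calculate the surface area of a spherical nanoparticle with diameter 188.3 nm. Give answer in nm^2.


Radius r = 188.3/2 = 94.15 nm
Surface area SA = 4 * pi * r^2
SA = 4 * pi * (94.15)^2
SA = 111391.11 nm^2

111391.11


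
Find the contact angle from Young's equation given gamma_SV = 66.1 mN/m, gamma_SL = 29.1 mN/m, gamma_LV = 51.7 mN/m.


cos(theta) = (gamma_SV - gamma_SL) / gamma_LV
cos(theta) = (66.1 - 29.1) / 51.7
cos(theta) = 0.715667
theta = arccos(0.715667) = 44.3 degrees

44.3


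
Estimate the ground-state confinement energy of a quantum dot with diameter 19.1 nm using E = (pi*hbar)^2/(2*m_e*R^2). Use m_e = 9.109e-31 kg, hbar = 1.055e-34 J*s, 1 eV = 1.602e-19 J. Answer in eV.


Radius R = 19.1/2 = 9.55 nm = 9.55e-09 m
E = (pi * 1.055e-34)^2 / (2 * 9.109e-31 * (9.55e-09)^2)
E(J) = 6.61146e-22
E = E(J) / 1.602e-19 = 0.0041 eV

0.0041


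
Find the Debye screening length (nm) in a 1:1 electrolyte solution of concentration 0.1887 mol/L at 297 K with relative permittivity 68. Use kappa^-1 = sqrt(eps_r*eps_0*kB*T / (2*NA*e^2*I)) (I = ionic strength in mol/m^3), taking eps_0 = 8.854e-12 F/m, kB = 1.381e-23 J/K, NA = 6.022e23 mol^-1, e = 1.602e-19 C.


Ionic strength I = 0.1887 * 1^2 * 1000 = 188.7 mol/m^3
kappa^-1 = sqrt(68 * 8.854e-12 * 1.381e-23 * 297 / (2 * 6.022e23 * (1.602e-19)^2 * 188.7))
kappa^-1 = 0.651 nm

0.651


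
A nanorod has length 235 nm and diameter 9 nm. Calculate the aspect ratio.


Aspect ratio AR = length / diameter
AR = 235 / 9
AR = 26.11

26.11


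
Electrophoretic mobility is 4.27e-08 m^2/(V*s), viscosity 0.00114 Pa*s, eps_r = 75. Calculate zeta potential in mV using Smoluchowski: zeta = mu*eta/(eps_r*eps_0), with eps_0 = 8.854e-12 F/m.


Smoluchowski equation: zeta = mu * eta / (eps_r * eps_0)
zeta = 4.27e-08 * 0.00114 / (75 * 8.854e-12)
zeta = 0.073305 V = 73.3 mV

73.3


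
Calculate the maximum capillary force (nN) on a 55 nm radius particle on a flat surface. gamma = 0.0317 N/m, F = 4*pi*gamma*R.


Convert radius: R = 55 nm = 5.5e-08 m
F = 4 * pi * gamma * R
F = 4 * pi * 0.0317 * 5.5e-08
F = 2.19095e-08 N = 21.9095 nN

21.9095


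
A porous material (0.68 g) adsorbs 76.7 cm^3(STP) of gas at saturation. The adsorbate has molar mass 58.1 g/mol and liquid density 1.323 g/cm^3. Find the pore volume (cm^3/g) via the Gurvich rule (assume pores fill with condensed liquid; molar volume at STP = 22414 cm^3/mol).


Moles adsorbed n = V_ads / 22414 = 76.7 / 22414 = 3.421968e-03 mol
Liquid volume V_liq = n * M / rho_liq = 3.421968e-03 * 58.1 / 1.323 = 0.15028 cm^3
Specific pore volume V_pore = V_liq / m_sample = 0.15028 / 0.68
V_pore = 0.221 cm^3/g

0.221


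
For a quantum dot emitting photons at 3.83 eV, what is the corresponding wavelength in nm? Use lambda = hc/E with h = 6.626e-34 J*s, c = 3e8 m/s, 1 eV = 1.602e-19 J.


Convert energy: E = 3.83 eV = 3.83 * 1.602e-19 = 6.13566e-19 J
lambda = h*c / E = 6.626e-34 * 3e8 / 6.13566e-19
lambda = 3.23975e-07 m = 324.0 nm

324.0


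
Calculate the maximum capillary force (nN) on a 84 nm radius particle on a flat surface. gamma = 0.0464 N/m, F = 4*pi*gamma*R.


Convert radius: R = 84 nm = 8.4e-08 m
F = 4 * pi * gamma * R
F = 4 * pi * 0.0464 * 8.4e-08
F = 4.89787e-08 N = 48.9787 nN

48.9787


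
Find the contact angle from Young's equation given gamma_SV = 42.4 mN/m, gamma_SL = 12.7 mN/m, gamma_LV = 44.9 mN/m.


cos(theta) = (gamma_SV - gamma_SL) / gamma_LV
cos(theta) = (42.4 - 12.7) / 44.9
cos(theta) = 0.66147
theta = arccos(0.66147) = 48.59 degrees

48.59


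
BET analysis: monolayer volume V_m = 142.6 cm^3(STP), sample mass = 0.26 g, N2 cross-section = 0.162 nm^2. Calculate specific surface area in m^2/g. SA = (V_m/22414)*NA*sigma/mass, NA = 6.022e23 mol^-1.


Number of moles in monolayer = V_m / 22414 = 142.6 / 22414 = 0.0063621
Number of molecules = moles * NA = 0.0063621 * 6.022e23
SA = molecules * sigma / mass
SA = (142.6 / 22414) * 6.022e23 * 0.162e-18 / 0.26
SA = 2387.2 m^2/g

2387.2


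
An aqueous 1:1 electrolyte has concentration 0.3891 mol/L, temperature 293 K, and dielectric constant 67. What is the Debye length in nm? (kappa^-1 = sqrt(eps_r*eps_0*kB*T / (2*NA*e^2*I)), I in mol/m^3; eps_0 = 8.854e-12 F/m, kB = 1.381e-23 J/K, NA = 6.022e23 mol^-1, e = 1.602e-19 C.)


Ionic strength I = 0.3891 * 1^2 * 1000 = 389.1 mol/m^3
kappa^-1 = sqrt(67 * 8.854e-12 * 1.381e-23 * 293 / (2 * 6.022e23 * (1.602e-19)^2 * 389.1))
kappa^-1 = 0.447 nm

0.447


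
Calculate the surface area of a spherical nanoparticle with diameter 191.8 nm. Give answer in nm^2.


Radius r = 191.8/2 = 95.9 nm
Surface area SA = 4 * pi * r^2
SA = 4 * pi * (95.9)^2
SA = 115570.52 nm^2

115570.52


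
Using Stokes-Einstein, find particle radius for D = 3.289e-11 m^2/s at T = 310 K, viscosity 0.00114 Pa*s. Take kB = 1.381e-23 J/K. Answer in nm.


Stokes-Einstein: R = kB*T / (6*pi*eta*D)
R = 1.381e-23 * 310 / (6 * pi * 0.00114 * 3.289e-11)
R = 6.05739e-09 m = 6.06 nm

6.06


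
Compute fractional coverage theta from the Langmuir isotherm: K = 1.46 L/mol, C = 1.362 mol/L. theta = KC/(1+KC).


Langmuir isotherm: theta = K*C / (1 + K*C)
K*C = 1.46 * 1.362 = 1.98852
theta = 1.98852 / (1 + 1.98852) = 1.98852 / 2.98852
theta = 0.6654

0.6654


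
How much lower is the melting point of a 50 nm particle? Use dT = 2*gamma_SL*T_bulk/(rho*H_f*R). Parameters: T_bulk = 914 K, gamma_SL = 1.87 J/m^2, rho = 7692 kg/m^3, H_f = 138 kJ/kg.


Radius R = 50/2 = 25 nm = 2.5e-08 m
Convert H_f = 138 kJ/kg = 138000 J/kg
dT = 2 * gamma_SL * T_bulk / (rho * H_f * R)
dT = 2 * 1.87 * 914 / (7692 * 138000 * 2.5e-08)
dT = 128.8 K

128.8


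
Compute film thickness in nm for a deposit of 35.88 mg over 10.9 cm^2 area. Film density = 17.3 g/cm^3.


Convert: m = 35.88 mg = 3.5880e-05 kg, A = 10.9 cm^2 = 1.0900e-03 m^2, rho = 17.3 g/cm^3 = 17300 kg/m^3
t = m / (A * rho)
t = 3.5880e-05 / (1.0900e-03 * 17300)
t = 1.9027e-06 m = 1902.7 nm

1902.7


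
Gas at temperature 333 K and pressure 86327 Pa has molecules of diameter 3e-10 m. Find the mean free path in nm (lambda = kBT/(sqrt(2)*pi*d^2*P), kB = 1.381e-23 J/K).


Mean free path: lambda = kB*T / (sqrt(2) * pi * d^2 * P)
lambda = 1.381e-23 * 333 / (sqrt(2) * pi * (3e-10)^2 * 86327)
lambda = 1.33224e-07 m
lambda = 133.22 nm

133.22


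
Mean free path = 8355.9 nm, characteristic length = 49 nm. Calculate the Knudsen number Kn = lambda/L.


Knudsen number Kn = lambda / L
Kn = 8355.9 / 49
Kn = 170.5286

170.5286


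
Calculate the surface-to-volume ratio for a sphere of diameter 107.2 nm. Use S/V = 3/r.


Radius r = 107.2/2 = 53.6 nm
S/V = 3 / r = 3 / 53.6
S/V = 0.056 nm^-1

0.056


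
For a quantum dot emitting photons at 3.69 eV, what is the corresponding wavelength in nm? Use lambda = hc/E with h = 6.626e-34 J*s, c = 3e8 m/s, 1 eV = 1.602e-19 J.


Convert energy: E = 3.69 eV = 3.69 * 1.602e-19 = 5.91138e-19 J
lambda = h*c / E = 6.626e-34 * 3e8 / 5.91138e-19
lambda = 3.36267e-07 m = 336.3 nm

336.3


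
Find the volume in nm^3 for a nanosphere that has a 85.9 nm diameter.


Radius r = 85.9/2 = 42.95 nm
Volume V = (4/3) * pi * r^3
V = (4/3) * pi * (42.95)^3
V = 331877.73 nm^3

331877.73


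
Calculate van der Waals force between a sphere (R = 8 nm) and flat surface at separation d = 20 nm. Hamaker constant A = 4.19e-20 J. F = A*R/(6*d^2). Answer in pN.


Convert to SI: R = 8 nm = 8e-09 m, d = 20 nm = 2e-08 m
F = A * R / (6 * d^2)
F = 4.19e-20 * 8e-09 / (6 * (2e-08)^2)
F = 1.39667e-13 N = 0.14 pN

0.14


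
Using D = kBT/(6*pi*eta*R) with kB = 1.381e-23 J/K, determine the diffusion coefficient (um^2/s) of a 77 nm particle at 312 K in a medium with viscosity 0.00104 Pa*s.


Radius R = 77/2 = 38.5 nm = 3.85e-08 m
D = kB*T / (6*pi*eta*R)
D = 1.381e-23 * 312 / (6 * pi * 0.00104 * 3.85e-08)
D = 5.70891e-12 m^2/s = 5.709 um^2/s

5.709


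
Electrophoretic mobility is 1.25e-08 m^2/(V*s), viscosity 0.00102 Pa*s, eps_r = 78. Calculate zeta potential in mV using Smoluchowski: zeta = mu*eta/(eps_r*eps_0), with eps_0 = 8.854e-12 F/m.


Smoluchowski equation: zeta = mu * eta / (eps_r * eps_0)
zeta = 1.25e-08 * 0.00102 / (78 * 8.854e-12)
zeta = 0.018462 V = 18.46 mV

18.46


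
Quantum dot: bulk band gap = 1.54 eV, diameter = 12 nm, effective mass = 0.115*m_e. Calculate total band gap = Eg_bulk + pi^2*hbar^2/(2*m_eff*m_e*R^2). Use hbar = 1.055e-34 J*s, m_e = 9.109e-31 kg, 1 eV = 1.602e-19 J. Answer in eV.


Radius R = 12/2 nm = 6e-09 m
Confinement energy dE = pi^2 * hbar^2 / (2 * m_eff * m_e * R^2)
dE = pi^2 * (1.055e-34)^2 / (2 * 0.115 * 9.109e-31 * (6e-09)^2) J, divided by 1.602e-19 J/eV
dE = 0.0909 eV
Total band gap = E_g(bulk) + dE = 1.54 + 0.0909 = 1.6309 eV

1.6309


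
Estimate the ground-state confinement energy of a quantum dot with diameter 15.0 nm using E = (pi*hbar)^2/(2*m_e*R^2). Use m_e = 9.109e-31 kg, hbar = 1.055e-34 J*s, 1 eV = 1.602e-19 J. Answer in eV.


Radius R = 15.0/2 = 7.5 nm = 7.5e-09 m
E = (pi * 1.055e-34)^2 / (2 * 9.109e-31 * (7.5e-09)^2)
E(J) = 1.07197e-21
E = E(J) / 1.602e-19 = 0.0067 eV

0.0067


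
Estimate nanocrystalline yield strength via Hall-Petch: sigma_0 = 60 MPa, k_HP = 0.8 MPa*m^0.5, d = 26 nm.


d = 26 nm = 2.6e-08 m
sqrt(d) = 0.0001612452
Hall-Petch contribution = k / sqrt(d) = 0.8 / 0.0001612452 = 4961.4 MPa
sigma = sigma_0 + k/sqrt(d) = 60 + 4961.4 = 5021.4 MPa

5021.4


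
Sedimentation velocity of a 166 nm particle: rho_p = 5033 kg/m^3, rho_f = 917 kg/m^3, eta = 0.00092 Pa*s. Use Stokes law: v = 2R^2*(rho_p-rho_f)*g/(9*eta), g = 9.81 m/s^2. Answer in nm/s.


Radius R = 166/2 nm = 8.3e-08 m
Density difference = 5033 - 917 = 4116 kg/m^3
v = 2 * R^2 * (rho_p - rho_f) * g / (9 * eta)
v = 2 * (8.3e-08)^2 * 4116 * 9.81 / (9 * 0.00092)
v = 6.71893e-08 m/s = 67.1893 nm/s

67.1893


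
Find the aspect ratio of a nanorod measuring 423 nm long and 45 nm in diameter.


Aspect ratio AR = length / diameter
AR = 423 / 45
AR = 9.4

9.4


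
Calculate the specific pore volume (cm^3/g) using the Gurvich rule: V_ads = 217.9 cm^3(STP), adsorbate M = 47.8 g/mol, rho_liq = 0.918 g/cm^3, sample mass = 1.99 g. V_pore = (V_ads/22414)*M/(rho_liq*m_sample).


Moles adsorbed n = V_ads / 22414 = 217.9 / 22414 = 9.721603e-03 mol
Liquid volume V_liq = n * M / rho_liq = 9.721603e-03 * 47.8 / 0.918 = 0.50620 cm^3
Specific pore volume V_pore = V_liq / m_sample = 0.50620 / 1.99
V_pore = 0.2544 cm^3/g

0.2544


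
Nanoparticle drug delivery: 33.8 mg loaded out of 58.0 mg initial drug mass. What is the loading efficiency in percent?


Drug loading efficiency = (drug loaded / drug initial) * 100
DLE = 33.8 / 58.0 * 100
DLE = 0.5828 * 100
DLE = 58.28%

58.28


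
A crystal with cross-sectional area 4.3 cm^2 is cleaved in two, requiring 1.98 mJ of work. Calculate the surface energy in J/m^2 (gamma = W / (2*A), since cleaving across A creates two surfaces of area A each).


Convert: A = 4.3 cm^2 = 0.00043 m^2, W = 1.98 mJ = 0.00198 J
Cleaving exposes two faces of area A, so total new surface = 2*A and gamma = W / (2*A)
gamma = 0.00198 / (2 * 0.00043)
gamma = 2.302 J/m^2

2.302


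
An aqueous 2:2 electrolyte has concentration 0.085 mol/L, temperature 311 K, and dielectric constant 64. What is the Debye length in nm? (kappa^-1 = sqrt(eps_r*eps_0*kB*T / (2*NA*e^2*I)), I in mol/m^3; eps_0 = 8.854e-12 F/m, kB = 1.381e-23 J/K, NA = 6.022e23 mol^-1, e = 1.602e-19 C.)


Ionic strength I = 0.085 * 2^2 * 1000 = 340 mol/m^3
kappa^-1 = sqrt(64 * 8.854e-12 * 1.381e-23 * 311 / (2 * 6.022e23 * (1.602e-19)^2 * 340))
kappa^-1 = 0.481 nm

0.481


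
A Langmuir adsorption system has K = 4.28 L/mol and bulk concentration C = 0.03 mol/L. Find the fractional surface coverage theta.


Langmuir isotherm: theta = K*C / (1 + K*C)
K*C = 4.28 * 0.03 = 0.1284
theta = 0.1284 / (1 + 0.1284) = 0.1284 / 1.1284
theta = 0.1138

0.1138


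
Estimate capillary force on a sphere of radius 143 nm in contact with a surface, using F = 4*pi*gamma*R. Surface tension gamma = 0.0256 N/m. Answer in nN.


Convert radius: R = 143 nm = 1.43e-07 m
F = 4 * pi * gamma * R
F = 4 * pi * 0.0256 * 1.43e-07
F = 4.6003e-08 N = 46.003 nN

46.003


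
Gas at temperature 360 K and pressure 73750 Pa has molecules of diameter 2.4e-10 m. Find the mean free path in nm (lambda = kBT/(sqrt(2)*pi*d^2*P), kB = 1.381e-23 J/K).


Mean free path: lambda = kB*T / (sqrt(2) * pi * d^2 * P)
lambda = 1.381e-23 * 360 / (sqrt(2) * pi * (2.4e-10)^2 * 73750)
lambda = 2.63419e-07 m
lambda = 263.42 nm

263.42


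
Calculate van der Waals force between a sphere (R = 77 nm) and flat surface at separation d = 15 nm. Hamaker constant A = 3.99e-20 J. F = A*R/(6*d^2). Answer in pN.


Convert to SI: R = 77 nm = 7.7e-08 m, d = 15 nm = 1.5e-08 m
F = A * R / (6 * d^2)
F = 3.99e-20 * 7.7e-08 / (6 * (1.5e-08)^2)
F = 2.27578e-12 N = 2.276 pN

2.276


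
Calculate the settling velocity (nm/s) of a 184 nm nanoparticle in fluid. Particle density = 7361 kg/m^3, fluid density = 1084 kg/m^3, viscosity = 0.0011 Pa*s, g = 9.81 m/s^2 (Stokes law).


Radius R = 184/2 nm = 9.2e-08 m
Density difference = 7361 - 1084 = 6277 kg/m^3
v = 2 * R^2 * (rho_p - rho_f) * g / (9 * eta)
v = 2 * (9.2e-08)^2 * 6277 * 9.81 / (9 * 0.0011)
v = 1.05291e-07 m/s = 105.2911 nm/s

105.2911


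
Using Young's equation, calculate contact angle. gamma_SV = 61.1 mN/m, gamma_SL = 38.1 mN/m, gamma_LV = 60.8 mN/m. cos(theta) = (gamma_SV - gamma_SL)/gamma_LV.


cos(theta) = (gamma_SV - gamma_SL) / gamma_LV
cos(theta) = (61.1 - 38.1) / 60.8
cos(theta) = 0.378289
theta = arccos(0.378289) = 67.77 degrees

67.77


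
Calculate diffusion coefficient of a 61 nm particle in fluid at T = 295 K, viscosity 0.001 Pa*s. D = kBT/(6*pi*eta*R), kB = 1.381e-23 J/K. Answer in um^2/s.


Radius R = 61/2 = 30.5 nm = 3.05e-08 m
D = kB*T / (6*pi*eta*R)
D = 1.381e-23 * 295 / (6 * pi * 0.001 * 3.05e-08)
D = 7.08622e-12 m^2/s = 7.086 um^2/s

7.086


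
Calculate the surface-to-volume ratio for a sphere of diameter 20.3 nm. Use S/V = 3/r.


Radius r = 20.3/2 = 10.15 nm
S/V = 3 / r = 3 / 10.15
S/V = 0.2956 nm^-1

0.2956


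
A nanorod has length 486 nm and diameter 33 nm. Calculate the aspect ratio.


Aspect ratio AR = length / diameter
AR = 486 / 33
AR = 14.73

14.73


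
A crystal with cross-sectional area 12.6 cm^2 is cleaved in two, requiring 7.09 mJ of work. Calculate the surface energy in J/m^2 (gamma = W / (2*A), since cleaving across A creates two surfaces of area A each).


Convert: A = 12.6 cm^2 = 0.00126 m^2, W = 7.09 mJ = 0.00709 J
Cleaving exposes two faces of area A, so total new surface = 2*A and gamma = W / (2*A)
gamma = 0.00709 / (2 * 0.00126)
gamma = 2.813 J/m^2

2.813


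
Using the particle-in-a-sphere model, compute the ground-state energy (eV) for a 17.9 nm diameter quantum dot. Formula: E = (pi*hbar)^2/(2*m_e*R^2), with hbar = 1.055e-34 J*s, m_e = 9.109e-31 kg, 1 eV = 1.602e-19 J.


Radius R = 17.9/2 = 8.95 nm = 8.95e-09 m
E = (pi * 1.055e-34)^2 / (2 * 9.109e-31 * (8.95e-09)^2)
E(J) = 7.52762e-22
E = E(J) / 1.602e-19 = 0.0047 eV

0.0047


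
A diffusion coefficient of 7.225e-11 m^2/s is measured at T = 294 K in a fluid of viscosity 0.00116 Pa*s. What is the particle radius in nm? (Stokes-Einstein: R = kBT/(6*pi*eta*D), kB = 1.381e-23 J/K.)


Stokes-Einstein: R = kB*T / (6*pi*eta*D)
R = 1.381e-23 * 294 / (6 * pi * 0.00116 * 7.225e-11)
R = 2.57006e-09 m = 2.57 nm

2.57


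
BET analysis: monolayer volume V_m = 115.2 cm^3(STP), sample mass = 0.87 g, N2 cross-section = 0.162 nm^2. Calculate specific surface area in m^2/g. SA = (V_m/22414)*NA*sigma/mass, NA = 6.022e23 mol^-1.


Number of moles in monolayer = V_m / 22414 = 115.2 / 22414 = 0.00513964
Number of molecules = moles * NA = 0.00513964 * 6.022e23
SA = molecules * sigma / mass
SA = (115.2 / 22414) * 6.022e23 * 0.162e-18 / 0.87
SA = 576.3 m^2/g

576.3


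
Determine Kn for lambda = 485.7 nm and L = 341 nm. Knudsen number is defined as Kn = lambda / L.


Knudsen number Kn = lambda / L
Kn = 485.7 / 341
Kn = 1.4243

1.4243


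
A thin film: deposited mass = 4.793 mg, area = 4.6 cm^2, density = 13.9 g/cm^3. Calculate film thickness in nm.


Convert: m = 4.793 mg = 4.7930e-06 kg, A = 4.6 cm^2 = 4.6000e-04 m^2, rho = 13.9 g/cm^3 = 13900 kg/m^3
t = m / (A * rho)
t = 4.7930e-06 / (4.6000e-04 * 13900)
t = 7.4961e-07 m = 749.6 nm

749.6


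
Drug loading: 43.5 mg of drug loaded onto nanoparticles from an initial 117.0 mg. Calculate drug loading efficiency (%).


Drug loading efficiency = (drug loaded / drug initial) * 100
DLE = 43.5 / 117.0 * 100
DLE = 0.3718 * 100
DLE = 37.18%

37.18


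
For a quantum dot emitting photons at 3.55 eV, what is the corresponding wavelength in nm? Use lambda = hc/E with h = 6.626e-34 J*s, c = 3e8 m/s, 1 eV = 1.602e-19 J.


Convert energy: E = 3.55 eV = 3.55 * 1.602e-19 = 5.6871e-19 J
lambda = h*c / E = 6.626e-34 * 3e8 / 5.6871e-19
lambda = 3.49528e-07 m = 349.5 nm

349.5


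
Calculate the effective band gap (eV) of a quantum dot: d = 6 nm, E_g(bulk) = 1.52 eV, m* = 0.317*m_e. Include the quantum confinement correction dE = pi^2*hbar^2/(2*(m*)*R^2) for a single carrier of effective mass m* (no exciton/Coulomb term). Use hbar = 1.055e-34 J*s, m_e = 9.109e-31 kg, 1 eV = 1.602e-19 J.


Radius R = 6/2 nm = 3e-09 m
Confinement energy dE = pi^2 * hbar^2 / (2 * m_eff * m_e * R^2)
dE = pi^2 * (1.055e-34)^2 / (2 * 0.317 * 9.109e-31 * (3e-09)^2) J, divided by 1.602e-19 J/eV
dE = 0.1319 eV
Total band gap = E_g(bulk) + dE = 1.52 + 0.1319 = 1.6519 eV

1.6519


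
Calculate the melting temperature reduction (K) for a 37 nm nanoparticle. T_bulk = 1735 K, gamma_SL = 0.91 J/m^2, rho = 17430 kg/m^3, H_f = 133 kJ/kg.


Radius R = 37/2 = 18.5 nm = 1.85e-08 m
Convert H_f = 133 kJ/kg = 133000 J/kg
dT = 2 * gamma_SL * T_bulk / (rho * H_f * R)
dT = 2 * 0.91 * 1735 / (17430 * 133000 * 1.85e-08)
dT = 73.6 K

73.6


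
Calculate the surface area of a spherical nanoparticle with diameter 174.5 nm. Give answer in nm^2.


Radius r = 174.5/2 = 87.25 nm
Surface area SA = 4 * pi * r^2
SA = 4 * pi * (87.25)^2
SA = 95662.28 nm^2

95662.28


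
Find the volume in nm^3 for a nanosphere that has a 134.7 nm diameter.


Radius r = 134.7/2 = 67.35 nm
Volume V = (4/3) * pi * r^3
V = (4/3) * pi * (67.35)^3
V = 1279680.08 nm^3

1279680.08


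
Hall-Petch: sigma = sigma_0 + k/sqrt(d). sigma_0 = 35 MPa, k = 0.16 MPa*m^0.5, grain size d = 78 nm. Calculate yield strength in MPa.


d = 78 nm = 7.8e-08 m
sqrt(d) = 0.0002792848
Hall-Petch contribution = k / sqrt(d) = 0.16 / 0.0002792848 = 572.9 MPa
sigma = sigma_0 + k/sqrt(d) = 35 + 572.9 = 607.9 MPa

607.9


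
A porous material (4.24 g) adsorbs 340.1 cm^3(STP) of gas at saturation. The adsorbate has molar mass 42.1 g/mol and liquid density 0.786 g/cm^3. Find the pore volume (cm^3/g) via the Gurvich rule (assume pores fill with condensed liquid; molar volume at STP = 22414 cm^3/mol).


Moles adsorbed n = V_ads / 22414 = 340.1 / 22414 = 1.517355e-02 mol
Liquid volume V_liq = n * M / rho_liq = 1.517355e-02 * 42.1 / 0.786 = 0.81273 cm^3
Specific pore volume V_pore = V_liq / m_sample = 0.81273 / 4.24
V_pore = 0.1917 cm^3/g

0.1917


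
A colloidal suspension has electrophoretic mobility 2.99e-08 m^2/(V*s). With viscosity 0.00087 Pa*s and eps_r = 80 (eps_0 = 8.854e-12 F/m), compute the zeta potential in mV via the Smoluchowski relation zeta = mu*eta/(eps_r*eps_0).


Smoluchowski equation: zeta = mu * eta / (eps_r * eps_0)
zeta = 2.99e-08 * 0.00087 / (80 * 8.854e-12)
zeta = 0.036725 V = 36.72 mV

36.72


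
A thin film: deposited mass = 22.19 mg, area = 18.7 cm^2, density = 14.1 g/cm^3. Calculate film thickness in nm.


Convert: m = 22.19 mg = 2.2190e-05 kg, A = 18.7 cm^2 = 1.8700e-03 m^2, rho = 14.1 g/cm^3 = 14100 kg/m^3
t = m / (A * rho)
t = 2.2190e-05 / (1.8700e-03 * 14100)
t = 8.4158e-07 m = 841.6 nm

841.6


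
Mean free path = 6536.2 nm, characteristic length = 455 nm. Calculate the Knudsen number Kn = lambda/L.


Knudsen number Kn = lambda / L
Kn = 6536.2 / 455
Kn = 14.3653

14.3653


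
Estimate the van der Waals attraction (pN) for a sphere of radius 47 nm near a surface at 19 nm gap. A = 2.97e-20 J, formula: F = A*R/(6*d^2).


Convert to SI: R = 47 nm = 4.7e-08 m, d = 19 nm = 1.9e-08 m
F = A * R / (6 * d^2)
F = 2.97e-20 * 4.7e-08 / (6 * (1.9e-08)^2)
F = 6.4446e-13 N = 0.644 pN

0.644


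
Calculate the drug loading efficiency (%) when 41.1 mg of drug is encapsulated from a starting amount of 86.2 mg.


Drug loading efficiency = (drug loaded / drug initial) * 100
DLE = 41.1 / 86.2 * 100
DLE = 0.4768 * 100
DLE = 47.68%

47.68


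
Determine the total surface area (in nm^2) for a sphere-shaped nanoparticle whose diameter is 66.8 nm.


Radius r = 66.8/2 = 33.4 nm
Surface area SA = 4 * pi * r^2
SA = 4 * pi * (33.4)^2
SA = 14018.54 nm^2

14018.54


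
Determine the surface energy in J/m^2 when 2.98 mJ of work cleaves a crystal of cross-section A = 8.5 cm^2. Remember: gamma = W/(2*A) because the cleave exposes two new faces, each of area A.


Convert: A = 8.5 cm^2 = 0.00085 m^2, W = 2.98 mJ = 0.00298 J
Cleaving exposes two faces of area A, so total new surface = 2*A and gamma = W / (2*A)
gamma = 0.00298 / (2 * 0.00085)
gamma = 1.753 J/m^2

1.753


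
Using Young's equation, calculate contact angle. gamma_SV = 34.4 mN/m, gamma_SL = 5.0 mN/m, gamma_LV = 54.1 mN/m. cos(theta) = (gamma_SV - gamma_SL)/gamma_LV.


cos(theta) = (gamma_SV - gamma_SL) / gamma_LV
cos(theta) = (34.4 - 5.0) / 54.1
cos(theta) = 0.543438
theta = arccos(0.543438) = 57.08 degrees

57.08


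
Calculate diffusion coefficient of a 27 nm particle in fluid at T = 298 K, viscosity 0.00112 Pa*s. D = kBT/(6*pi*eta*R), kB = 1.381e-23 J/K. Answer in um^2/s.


Radius R = 27/2 = 13.5 nm = 1.35e-08 m
D = kB*T / (6*pi*eta*R)
D = 1.381e-23 * 298 / (6 * pi * 0.00112 * 1.35e-08)
D = 1.44397e-11 m^2/s = 14.44 um^2/s

14.44


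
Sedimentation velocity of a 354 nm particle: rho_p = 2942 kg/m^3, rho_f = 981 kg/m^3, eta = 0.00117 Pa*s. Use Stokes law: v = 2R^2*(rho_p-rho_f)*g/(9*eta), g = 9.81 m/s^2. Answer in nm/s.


Radius R = 354/2 nm = 1.77e-07 m
Density difference = 2942 - 981 = 1961 kg/m^3
v = 2 * R^2 * (rho_p - rho_f) * g / (9 * eta)
v = 2 * (1.77e-07)^2 * 1961 * 9.81 / (9 * 0.00117)
v = 1.14471e-07 m/s = 114.4708 nm/s

114.4708


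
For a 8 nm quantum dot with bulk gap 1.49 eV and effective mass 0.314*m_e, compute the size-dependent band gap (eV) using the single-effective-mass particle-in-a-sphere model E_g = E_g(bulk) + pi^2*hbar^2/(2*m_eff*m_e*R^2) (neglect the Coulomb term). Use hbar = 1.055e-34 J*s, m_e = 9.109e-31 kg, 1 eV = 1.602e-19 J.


Radius R = 8/2 nm = 4e-09 m
Confinement energy dE = pi^2 * hbar^2 / (2 * m_eff * m_e * R^2)
dE = pi^2 * (1.055e-34)^2 / (2 * 0.314 * 9.109e-31 * (4e-09)^2) J, divided by 1.602e-19 J/eV
dE = 0.0749 eV
Total band gap = E_g(bulk) + dE = 1.49 + 0.0749 = 1.5649 eV

1.5649


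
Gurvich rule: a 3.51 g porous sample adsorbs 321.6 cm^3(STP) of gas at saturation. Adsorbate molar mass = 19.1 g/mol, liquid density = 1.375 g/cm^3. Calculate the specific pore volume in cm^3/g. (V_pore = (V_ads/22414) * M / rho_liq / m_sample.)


Moles adsorbed n = V_ads / 22414 = 321.6 / 22414 = 1.434818e-02 mol
Liquid volume V_liq = n * M / rho_liq = 1.434818e-02 * 19.1 / 1.375 = 0.19931 cm^3
Specific pore volume V_pore = V_liq / m_sample = 0.19931 / 3.51
V_pore = 0.0568 cm^3/g

0.0568


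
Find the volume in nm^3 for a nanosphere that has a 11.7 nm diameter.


Radius r = 11.7/2 = 5.85 nm
Volume V = (4/3) * pi * r^3
V = (4/3) * pi * (5.85)^3
V = 838.6 nm^3

838.6


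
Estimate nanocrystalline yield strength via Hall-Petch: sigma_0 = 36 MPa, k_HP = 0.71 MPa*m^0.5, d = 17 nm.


d = 17 nm = 1.7e-08 m
sqrt(d) = 0.000130384
Hall-Petch contribution = k / sqrt(d) = 0.71 / 0.000130384 = 5445.5 MPa
sigma = sigma_0 + k/sqrt(d) = 36 + 5445.5 = 5481.5 MPa

5481.5


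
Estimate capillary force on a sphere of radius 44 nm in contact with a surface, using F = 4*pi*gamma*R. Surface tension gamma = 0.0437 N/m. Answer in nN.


Convert radius: R = 44 nm = 4.4e-08 m
F = 4 * pi * gamma * R
F = 4 * pi * 0.0437 * 4.4e-08
F = 2.41626e-08 N = 24.1626 nN

24.1626


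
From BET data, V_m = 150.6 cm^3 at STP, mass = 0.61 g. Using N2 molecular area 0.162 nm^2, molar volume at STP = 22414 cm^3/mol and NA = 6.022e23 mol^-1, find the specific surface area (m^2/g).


Number of moles in monolayer = V_m / 22414 = 150.6 / 22414 = 0.00671901
Number of molecules = moles * NA = 0.00671901 * 6.022e23
SA = molecules * sigma / mass
SA = (150.6 / 22414) * 6.022e23 * 0.162e-18 / 0.61
SA = 1074.6 m^2/g

1074.6


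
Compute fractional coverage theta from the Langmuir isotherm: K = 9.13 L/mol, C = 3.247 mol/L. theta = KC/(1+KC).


Langmuir isotherm: theta = K*C / (1 + K*C)
K*C = 9.13 * 3.247 = 29.64511
theta = 29.64511 / (1 + 29.64511) = 29.64511 / 30.64511
theta = 0.9674

0.9674


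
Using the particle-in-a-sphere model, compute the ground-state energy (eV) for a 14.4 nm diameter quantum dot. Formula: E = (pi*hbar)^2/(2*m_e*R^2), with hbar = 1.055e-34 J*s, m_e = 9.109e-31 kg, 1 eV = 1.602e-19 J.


Radius R = 14.4/2 = 7.2 nm = 7.2e-09 m
E = (pi * 1.055e-34)^2 / (2 * 9.109e-31 * (7.2e-09)^2)
E(J) = 1.16316e-21
E = E(J) / 1.602e-19 = 0.0073 eV

0.0073


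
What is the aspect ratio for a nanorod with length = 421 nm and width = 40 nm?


Aspect ratio AR = length / diameter
AR = 421 / 40
AR = 10.53

10.53


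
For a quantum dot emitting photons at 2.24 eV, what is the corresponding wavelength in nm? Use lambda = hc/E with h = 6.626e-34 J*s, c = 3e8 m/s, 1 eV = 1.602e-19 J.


Convert energy: E = 2.24 eV = 2.24 * 1.602e-19 = 3.58848e-19 J
lambda = h*c / E = 6.626e-34 * 3e8 / 3.58848e-19
lambda = 5.53939e-07 m = 553.9 nm

553.9


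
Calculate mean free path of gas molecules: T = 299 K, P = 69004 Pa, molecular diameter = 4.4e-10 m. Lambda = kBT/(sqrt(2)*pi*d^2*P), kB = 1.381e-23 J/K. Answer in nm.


Mean free path: lambda = kB*T / (sqrt(2) * pi * d^2 * P)
lambda = 1.381e-23 * 299 / (sqrt(2) * pi * (4.4e-10)^2 * 69004)
lambda = 6.95697e-08 m
lambda = 69.57 nm

69.57


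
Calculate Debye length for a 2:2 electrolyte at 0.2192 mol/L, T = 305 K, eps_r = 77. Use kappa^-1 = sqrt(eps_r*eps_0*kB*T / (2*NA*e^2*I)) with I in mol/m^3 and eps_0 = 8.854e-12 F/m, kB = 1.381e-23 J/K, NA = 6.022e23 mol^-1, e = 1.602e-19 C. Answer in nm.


Ionic strength I = 0.2192 * 2^2 * 1000 = 876.8 mol/m^3
kappa^-1 = sqrt(77 * 8.854e-12 * 1.381e-23 * 305 / (2 * 6.022e23 * (1.602e-19)^2 * 876.8))
kappa^-1 = 0.326 nm

0.326


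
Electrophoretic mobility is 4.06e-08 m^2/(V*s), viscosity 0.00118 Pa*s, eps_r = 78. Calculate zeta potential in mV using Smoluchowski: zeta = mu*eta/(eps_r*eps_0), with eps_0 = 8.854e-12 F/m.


Smoluchowski equation: zeta = mu * eta / (eps_r * eps_0)
zeta = 4.06e-08 * 0.00118 / (78 * 8.854e-12)
zeta = 0.06937 V = 69.37 mV

69.37


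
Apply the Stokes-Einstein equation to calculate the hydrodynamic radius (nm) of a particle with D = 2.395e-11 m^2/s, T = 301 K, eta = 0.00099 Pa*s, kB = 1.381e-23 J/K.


Stokes-Einstein: R = kB*T / (6*pi*eta*D)
R = 1.381e-23 * 301 / (6 * pi * 0.00099 * 2.395e-11)
R = 9.30076e-09 m = 9.3 nm

9.3


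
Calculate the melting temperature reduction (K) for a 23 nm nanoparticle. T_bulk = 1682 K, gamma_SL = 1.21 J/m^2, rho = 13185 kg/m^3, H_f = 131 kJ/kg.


Radius R = 23/2 = 11.5 nm = 1.15e-08 m
Convert H_f = 131 kJ/kg = 131000 J/kg
dT = 2 * gamma_SL * T_bulk / (rho * H_f * R)
dT = 2 * 1.21 * 1682 / (13185 * 131000 * 1.15e-08)
dT = 204.9 K

204.9


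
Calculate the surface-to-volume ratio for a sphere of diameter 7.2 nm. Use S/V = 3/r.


Radius r = 7.2/2 = 3.6 nm
S/V = 3 / r = 3 / 3.6
S/V = 0.8333 nm^-1

0.8333


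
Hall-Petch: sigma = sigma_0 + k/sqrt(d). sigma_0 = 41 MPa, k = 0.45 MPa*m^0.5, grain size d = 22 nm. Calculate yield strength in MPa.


d = 22 nm = 2.2e-08 m
sqrt(d) = 0.000148324
Hall-Petch contribution = k / sqrt(d) = 0.45 / 0.000148324 = 3033.9 MPa
sigma = sigma_0 + k/sqrt(d) = 41 + 3033.9 = 3074.9 MPa

3074.9


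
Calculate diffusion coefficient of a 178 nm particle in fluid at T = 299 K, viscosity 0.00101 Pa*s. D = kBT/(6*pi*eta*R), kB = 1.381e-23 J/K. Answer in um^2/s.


Radius R = 178/2 = 89 nm = 8.9e-08 m
D = kB*T / (6*pi*eta*R)
D = 1.381e-23 * 299 / (6 * pi * 0.00101 * 8.9e-08)
D = 2.43698e-12 m^2/s = 2.437 um^2/s

2.437


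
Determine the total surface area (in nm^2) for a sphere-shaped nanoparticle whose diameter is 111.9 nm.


Radius r = 111.9/2 = 55.95 nm
Surface area SA = 4 * pi * r^2
SA = 4 * pi * (55.95)^2
SA = 39337.8 nm^2

39337.8


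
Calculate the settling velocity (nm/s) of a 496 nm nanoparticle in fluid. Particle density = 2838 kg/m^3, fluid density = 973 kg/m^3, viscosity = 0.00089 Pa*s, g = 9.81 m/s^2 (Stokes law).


Radius R = 496/2 nm = 2.48e-07 m
Density difference = 2838 - 973 = 1865 kg/m^3
v = 2 * R^2 * (rho_p - rho_f) * g / (9 * eta)
v = 2 * (2.48e-07)^2 * 1865 * 9.81 / (9 * 0.00089)
v = 2.80963e-07 m/s = 280.9627 nm/s

280.9627


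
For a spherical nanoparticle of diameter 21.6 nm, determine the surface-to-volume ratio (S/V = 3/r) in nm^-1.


Radius r = 21.6/2 = 10.8 nm
S/V = 3 / r = 3 / 10.8
S/V = 0.2778 nm^-1

0.2778


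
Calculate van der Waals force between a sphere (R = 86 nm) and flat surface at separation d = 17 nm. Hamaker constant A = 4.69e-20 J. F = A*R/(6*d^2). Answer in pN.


Convert to SI: R = 86 nm = 8.6e-08 m, d = 17 nm = 1.7e-08 m
F = A * R / (6 * d^2)
F = 4.69e-20 * 8.6e-08 / (6 * (1.7e-08)^2)
F = 2.32607e-12 N = 2.326 pN

2.326


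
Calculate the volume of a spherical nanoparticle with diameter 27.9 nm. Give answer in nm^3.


Radius r = 27.9/2 = 13.95 nm
Volume V = (4/3) * pi * r^3
V = (4/3) * pi * (13.95)^3
V = 11371.33 nm^3

11371.33


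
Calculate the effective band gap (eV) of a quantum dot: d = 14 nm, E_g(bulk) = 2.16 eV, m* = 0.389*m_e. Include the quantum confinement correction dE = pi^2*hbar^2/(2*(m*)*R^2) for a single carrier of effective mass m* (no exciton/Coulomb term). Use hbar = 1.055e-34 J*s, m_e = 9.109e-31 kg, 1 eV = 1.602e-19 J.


Radius R = 14/2 nm = 7e-09 m
Confinement energy dE = pi^2 * hbar^2 / (2 * m_eff * m_e * R^2)
dE = pi^2 * (1.055e-34)^2 / (2 * 0.389 * 9.109e-31 * (7e-09)^2) J, divided by 1.602e-19 J/eV
dE = 0.0197 eV
Total band gap = E_g(bulk) + dE = 2.16 + 0.0197 = 2.1797 eV

2.1797


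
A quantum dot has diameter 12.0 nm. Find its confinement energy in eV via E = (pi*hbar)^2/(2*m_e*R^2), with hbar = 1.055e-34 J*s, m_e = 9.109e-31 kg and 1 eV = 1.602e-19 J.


Radius R = 12.0/2 = 6 nm = 6e-09 m
E = (pi * 1.055e-34)^2 / (2 * 9.109e-31 * (6e-09)^2)
E(J) = 1.67495e-21
E = E(J) / 1.602e-19 = 0.0105 eV

0.0105


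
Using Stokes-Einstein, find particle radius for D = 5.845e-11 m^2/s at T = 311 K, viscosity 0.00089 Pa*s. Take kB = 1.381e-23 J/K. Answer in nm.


Stokes-Einstein: R = kB*T / (6*pi*eta*D)
R = 1.381e-23 * 311 / (6 * pi * 0.00089 * 5.845e-11)
R = 4.38004e-09 m = 4.38 nm

4.38


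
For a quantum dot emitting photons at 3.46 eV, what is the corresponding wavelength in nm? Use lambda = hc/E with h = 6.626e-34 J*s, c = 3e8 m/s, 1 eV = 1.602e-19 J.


Convert energy: E = 3.46 eV = 3.46 * 1.602e-19 = 5.54292e-19 J
lambda = h*c / E = 6.626e-34 * 3e8 / 5.54292e-19
lambda = 3.5862e-07 m = 358.6 nm

358.6


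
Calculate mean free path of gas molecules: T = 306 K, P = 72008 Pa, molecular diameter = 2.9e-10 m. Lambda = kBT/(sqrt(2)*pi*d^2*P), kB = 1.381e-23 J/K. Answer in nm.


Mean free path: lambda = kB*T / (sqrt(2) * pi * d^2 * P)
lambda = 1.381e-23 * 306 / (sqrt(2) * pi * (2.9e-10)^2 * 72008)
lambda = 1.57063e-07 m
lambda = 157.06 nm

157.06
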